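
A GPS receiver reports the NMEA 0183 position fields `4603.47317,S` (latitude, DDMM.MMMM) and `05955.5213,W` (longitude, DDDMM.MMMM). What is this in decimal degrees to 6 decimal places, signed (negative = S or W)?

Lat: split at 2 digits → 46° and 3.47317′; 46 + 3.47317/60 = 46.0578862
S → negative
λ: split at 3 digits → 059° and 55.5213′; 59 + 55.5213/60 = 59.9253550
hemisphere W, so the sign is −

-46.057886, -59.925355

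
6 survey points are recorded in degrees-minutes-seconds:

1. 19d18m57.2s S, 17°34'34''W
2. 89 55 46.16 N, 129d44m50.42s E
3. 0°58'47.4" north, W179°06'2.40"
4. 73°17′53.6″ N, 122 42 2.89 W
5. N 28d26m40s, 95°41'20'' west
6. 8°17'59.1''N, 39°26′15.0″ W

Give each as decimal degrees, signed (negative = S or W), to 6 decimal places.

1. -19.315889, -17.576111
2. 89.929489, 129.747339
3. 0.979833, -179.100667
4. 73.298222, -122.700803
5. 28.444444, -95.688889
6. 8.299750, -39.437500

Point 1:
  φ: 19 + 18/60 + 57.2/3600 = 19.3158889
  S ⇒ negate
  Lon: 17 + 34/60 + 34/3600 = 17.5761111
  W ⇒ negate
Point 2:
  Lat: 89 + 55/60 + 46.16/3600 = 89.9294889
  N → positive
  λ: 44′ + 50.42″ = 44.84033′; 129 + 44.84033/60 = 129.7473389
  E → positive
Point 3:
  Lat: 58′ + 47.4″ = 58.79000′; 0 + 58.79000/60 = 0.9798333
  N → positive
  λ: 179 + 6/60 + 2.4/3600 = 179.1006667
  hemisphere W, so the sign is −
Point 4:
  Latitude: 73 + 17/60 + 53.6/3600 = 73.2982222
  N → positive
  Longitude: 122 + 42/60 + 2.89/3600 = 122.7008028
  W → negative
Point 5:
  φ: 28 + 26/60 + 40/3600 = 28.4444444
  N ⇒ keep positive
  Longitude: 41′ + 20″ = 41.33333′; 95 + 41.33333/60 = 95.6888889
  hemisphere W, so the sign is −
Point 6:
  φ: 8° + 17/60 + 59.1/3600 = 8 + 0.283333 + 0.016417 = 8.2997500
  N → positive
  λ: 39° + 26/60 + 15/3600 = 39 + 0.433333 + 0.004167 = 39.4375000
  W → negative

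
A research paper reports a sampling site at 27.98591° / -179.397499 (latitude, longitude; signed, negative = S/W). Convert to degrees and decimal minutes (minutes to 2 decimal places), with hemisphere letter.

27° 59.15′ N, 179° 23.85′ W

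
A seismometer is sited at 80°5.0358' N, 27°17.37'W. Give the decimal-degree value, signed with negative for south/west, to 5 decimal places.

80.08393, -27.28950

φ: 5.0358′ = 0.083930°; total 80.083930
N ⇒ keep positive
λ: 17.37′ = 0.289500°; total 27.289500
hemisphere W, so the sign is −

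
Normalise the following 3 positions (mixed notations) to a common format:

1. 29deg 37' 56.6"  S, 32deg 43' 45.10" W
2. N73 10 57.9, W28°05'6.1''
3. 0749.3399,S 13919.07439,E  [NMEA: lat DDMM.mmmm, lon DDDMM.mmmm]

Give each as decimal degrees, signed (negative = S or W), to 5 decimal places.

Point 1:
  Latitude: 37′ + 56.6″ = 37.94333′; 29 + 37.94333/60 = 29.632389
  S → negative
  Lon: 32 + 43/60 + 45.1/3600 = 32.729194
  W ⇒ negate
Point 2:
  Latitude: 73 + 10/60 + 57.9/3600 = 73.182750
  N ⇒ keep positive
  λ: 28 + 5/60 + 6.1/3600 = 28.085028
  hemisphere W, so the sign is −
Point 3:
  Lat: split at 2 digits → 07° and 49.3399′; 7 + 49.3399/60 = 7.822332
  hemisphere S, so the sign is −
  Lon: degrees = first 3 digits = 139, minutes = 19.07439; 139 + 19.07439/60 = 139.317907
  E → positive

1. -29.63239, -32.72919
2. 73.18275, -28.08503
3. -7.82233, 139.31791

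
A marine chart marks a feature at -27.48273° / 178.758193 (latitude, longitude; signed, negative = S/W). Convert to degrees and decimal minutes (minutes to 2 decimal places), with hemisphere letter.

Latitude is negative → S; |value| = 27.482730
Latitude: 27° + 0.482730 × 60 = 27° 28.9638′
Lon: minutes = (178.758193 − 178) × 60 = 45.4916

27° 28.96′ S, 178° 45.49′ E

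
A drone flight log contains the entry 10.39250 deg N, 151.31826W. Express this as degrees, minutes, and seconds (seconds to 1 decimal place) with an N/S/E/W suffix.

10°23′33.0″ N, 151°19′5.7″ W

Latitude: whole degrees 10; 23.55000′ → 23′ and 33.000″
Lon: whole degrees 151; 19.09560′ → 19′ and 5.736″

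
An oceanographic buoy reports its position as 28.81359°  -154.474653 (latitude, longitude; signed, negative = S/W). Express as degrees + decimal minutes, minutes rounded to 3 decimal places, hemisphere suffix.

Lat: minutes = (28.813590 − 28) × 60 = 48.81540
Longitude is negative → W; |value| = 154.474653
Lon: fractional part 0.474653 → 28.47918 minutes

28° 48.815′ N, 154° 28.479′ W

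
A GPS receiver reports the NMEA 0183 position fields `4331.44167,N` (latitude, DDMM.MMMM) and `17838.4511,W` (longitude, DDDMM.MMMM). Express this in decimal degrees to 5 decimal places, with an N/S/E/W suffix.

Lat: split at 2 digits → 43° and 31.44167′; 43 + 31.44167/60 = 43.524028
λ: degrees = first 3 digits = 178, minutes = 38.4511; 178 + 38.4511/60 = 178.640852

43.52403° N, 178.64085° W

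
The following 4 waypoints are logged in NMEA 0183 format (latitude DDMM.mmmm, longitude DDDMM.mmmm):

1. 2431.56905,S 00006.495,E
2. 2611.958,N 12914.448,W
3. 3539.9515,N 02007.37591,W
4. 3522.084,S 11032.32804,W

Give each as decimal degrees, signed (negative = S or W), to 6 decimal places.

1. -24.526151, 0.108250
2. 26.199300, -129.240800
3. 35.665858, -20.122932
4. -35.368067, -110.538801

Point 1:
  Latitude: degrees = first 2 digits = 24, minutes = 31.56905; 24 + 31.56905/60 = 24.5261508
  hemisphere S, so the sign is −
  λ: split at 3 digits → 000° and 6.495′; 0 + 6.495/60 = 0.1082500
  E ⇒ keep positive
Point 2:
  Latitude: split at 2 digits → 26° and 11.958′; 26 + 11.958/60 = 26.1993000
  N → positive
  Lon: split at 3 digits → 129° and 14.448′; 129 + 14.448/60 = 129.2408000
  hemisphere W, so the sign is −
Point 3:
  Latitude: degrees = first 2 digits = 35, minutes = 39.9515; 35 + 39.9515/60 = 35.6658583
  N → positive
  Lon: split at 3 digits → 020° and 7.37591′; 20 + 7.37591/60 = 20.1229318
  W ⇒ negate
Point 4:
  φ: split at 2 digits → 35° and 22.084′; 35 + 22.084/60 = 35.3680667
  hemisphere S, so the sign is −
  Lon: split at 3 digits → 110° and 32.32804′; 110 + 32.32804/60 = 110.5388007
  hemisphere W, so the sign is −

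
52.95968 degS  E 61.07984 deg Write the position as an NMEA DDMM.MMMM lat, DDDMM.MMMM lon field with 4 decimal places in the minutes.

Lat: fractional part 0.959680 → 57.580800 minutes
Longitude: minutes = (61.079840 − 61) × 60 = 4.790400

5257.5808,S / 06104.7904,E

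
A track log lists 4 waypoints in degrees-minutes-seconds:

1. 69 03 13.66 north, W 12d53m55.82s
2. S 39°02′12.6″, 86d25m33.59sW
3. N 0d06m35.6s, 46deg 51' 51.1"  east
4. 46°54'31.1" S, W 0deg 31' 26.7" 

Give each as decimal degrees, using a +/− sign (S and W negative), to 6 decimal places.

1. 69.053794, -12.898839
2. -39.036833, -86.425997
3. 0.109889, 46.864194
4. -46.908639, -0.524083

Point 1:
  Latitude: 3′ + 13.66″ = 3.22767′; 69 + 3.22767/60 = 69.0537944
  N ⇒ keep positive
  Longitude: 12 + 53/60 + 55.82/3600 = 12.8988389
  W ⇒ negate
Point 2:
  φ: 39 + 2/60 + 12.6/3600 = 39.0368333
  S ⇒ negate
  Longitude: 86° + 25/60 + 33.59/3600 = 86 + 0.416667 + 0.009331 = 86.4259972
  hemisphere W, so the sign is −
Point 3:
  Latitude: 0° + 6/60 + 35.6/3600 = 0 + 0.100000 + 0.009889 = 0.1098889
  N → positive
  Lon: 46 + 51/60 + 51.1/3600 = 46.8641944
  E ⇒ keep positive
Point 4:
  φ: 54′ + 31.1″ = 54.51833′; 46 + 54.51833/60 = 46.9086389
  hemisphere S, so the sign is −
  λ: 0 + 31/60 + 26.7/3600 = 0.5240833
  hemisphere W, so the sign is −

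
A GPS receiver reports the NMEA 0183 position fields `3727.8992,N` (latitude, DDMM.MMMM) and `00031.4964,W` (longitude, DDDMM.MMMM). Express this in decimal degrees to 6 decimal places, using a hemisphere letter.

φ: degrees = first 2 digits = 37, minutes = 27.8992; 37 + 27.8992/60 = 37.4649867
Lon: degrees = first 3 digits = 0, minutes = 31.4964; 0 + 31.4964/60 = 0.5249400

37.464987° N, 0.524940° W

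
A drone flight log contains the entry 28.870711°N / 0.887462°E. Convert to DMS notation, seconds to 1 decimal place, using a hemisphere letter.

Latitude: 0.870711° → 52.24266′; 0.24266 × 60 = 14.560″
λ: whole degrees 0; 53.24772′ → 53′ and 14.863″

28°52′14.6″ N, 0°53′14.9″ E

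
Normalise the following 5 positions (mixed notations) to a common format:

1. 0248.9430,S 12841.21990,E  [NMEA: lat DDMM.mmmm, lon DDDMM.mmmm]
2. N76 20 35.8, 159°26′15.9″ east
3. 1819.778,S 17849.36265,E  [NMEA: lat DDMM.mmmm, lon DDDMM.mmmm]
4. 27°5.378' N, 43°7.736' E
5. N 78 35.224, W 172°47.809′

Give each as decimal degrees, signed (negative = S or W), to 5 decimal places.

Point 1:
  Lat: degrees = first 2 digits = 2, minutes = 48.943; 2 + 48.943/60 = 2.815717
  S ⇒ negate
  Longitude: split at 3 digits → 128° and 41.2199′; 128 + 41.2199/60 = 128.686998
  E → positive
Point 2:
  φ: 76 + 20/60 + 35.8/3600 = 76.343278
  N → positive
  λ: 159 + 26/60 + 15.9/3600 = 159.437750
  E → positive
Point 3:
  Latitude: split at 2 digits → 18° and 19.778′; 18 + 19.778/60 = 18.329633
  S ⇒ negate
  Lon: split at 3 digits → 178° and 49.36265′; 178 + 49.36265/60 = 178.822711
  E → positive
Point 4:
  Latitude: 27 + 5.378/60 = 27.089633
  N ⇒ keep positive
  Lon: 7.736′ = 0.128933°; total 43.128933
  E → positive
Point 5:
  Lat: 78 + 35.224/60 = 78.587067
  N ⇒ keep positive
  Longitude: 47.809′ = 0.796817°; total 172.796817
  W → negative

1. -2.81572, 128.68700
2. 76.34328, 159.43775
3. -18.32963, 178.82271
4. 27.08963, 43.12893
5. 78.58707, -172.79682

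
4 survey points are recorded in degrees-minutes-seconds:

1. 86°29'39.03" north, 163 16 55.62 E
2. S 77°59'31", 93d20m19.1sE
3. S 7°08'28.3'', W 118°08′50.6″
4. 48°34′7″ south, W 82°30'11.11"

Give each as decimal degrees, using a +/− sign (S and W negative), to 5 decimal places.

1. 86.49418, 163.28212
2. -77.99194, 93.33864
3. -7.14119, -118.14739
4. -48.56861, -82.50309

Point 1:
  Lat: 29′ + 39.03″ = 29.65050′; 86 + 29.65050/60 = 86.494175
  N ⇒ keep positive
  Longitude: 16′ + 55.62″ = 16.92700′; 163 + 16.92700/60 = 163.282117
  E ⇒ keep positive
Point 2:
  φ: 59′ + 31″ = 59.51667′; 77 + 59.51667/60 = 77.991944
  S → negative
  Lon: 93 + 20/60 + 19.1/3600 = 93.338639
  E ⇒ keep positive
Point 3:
  φ: 7 + 8/60 + 28.3/3600 = 7.141194
  hemisphere S, so the sign is −
  λ: 8′ + 50.6″ = 8.84333′; 118 + 8.84333/60 = 118.147389
  hemisphere W, so the sign is −
Point 4:
  φ: 48 + 34/60 + 7/3600 = 48.568611
  S → negative
  λ: 30′ + 11.11″ = 30.18517′; 82 + 30.18517/60 = 82.503086
  W → negative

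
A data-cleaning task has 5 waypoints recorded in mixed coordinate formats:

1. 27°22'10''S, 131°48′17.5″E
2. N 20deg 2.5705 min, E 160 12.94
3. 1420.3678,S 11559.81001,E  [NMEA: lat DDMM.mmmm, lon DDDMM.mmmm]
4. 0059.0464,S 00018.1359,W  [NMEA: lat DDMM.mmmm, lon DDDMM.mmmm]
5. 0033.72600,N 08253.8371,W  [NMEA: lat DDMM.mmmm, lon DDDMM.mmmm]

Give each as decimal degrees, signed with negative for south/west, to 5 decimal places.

1. -27.36944, 131.80486
2. 20.04284, 160.21567
3. -14.33946, 115.99683
4. -0.98411, -0.30227
5. 0.56210, -82.89729

Point 1:
  Latitude: 22′ + 10″ = 22.16667′; 27 + 22.16667/60 = 27.369444
  S ⇒ negate
  Lon: 131° + 48/60 + 17.5/3600 = 131 + 0.800000 + 0.004861 = 131.804861
  E ⇒ keep positive
Point 2:
  φ: 20 + 2.5705/60 = 20.042842
  N ⇒ keep positive
  λ: 12.94′ = 0.215667°; total 160.215667
  E ⇒ keep positive
Point 3:
  Lat: degrees = first 2 digits = 14, minutes = 20.3678; 14 + 20.3678/60 = 14.339463
  S ⇒ negate
  Longitude: degrees = first 3 digits = 115, minutes = 59.81001; 115 + 59.81001/60 = 115.996834
  E ⇒ keep positive
Point 4:
  φ: degrees = first 2 digits = 0, minutes = 59.0464; 0 + 59.0464/60 = 0.984107
  hemisphere S, so the sign is −
  Lon: degrees = first 3 digits = 0, minutes = 18.1359; 0 + 18.1359/60 = 0.302265
  W → negative
Point 5:
  φ: degrees = first 2 digits = 0, minutes = 33.726; 0 + 33.726/60 = 0.562100
  N → positive
  λ: split at 3 digits → 082° and 53.8371′; 82 + 53.8371/60 = 82.897285
  W ⇒ negate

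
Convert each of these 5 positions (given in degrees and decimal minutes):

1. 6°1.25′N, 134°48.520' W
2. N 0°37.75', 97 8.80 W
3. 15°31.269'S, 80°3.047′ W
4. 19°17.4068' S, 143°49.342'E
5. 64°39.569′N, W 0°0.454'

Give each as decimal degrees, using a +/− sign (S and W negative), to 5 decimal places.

1. 6.02083, -134.80867
2. 0.62917, -97.14667
3. -15.52115, -80.05078
4. -19.29011, 143.82237
5. 64.65948, -0.00757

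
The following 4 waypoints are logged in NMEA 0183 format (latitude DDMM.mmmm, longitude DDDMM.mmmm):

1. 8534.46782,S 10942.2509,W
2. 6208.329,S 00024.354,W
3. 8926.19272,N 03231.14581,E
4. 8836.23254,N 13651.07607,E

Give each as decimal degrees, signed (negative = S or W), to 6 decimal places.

1. -85.574464, -109.704182
2. -62.138817, -0.405900
3. 89.436545, 32.519097
4. 88.603876, 136.851268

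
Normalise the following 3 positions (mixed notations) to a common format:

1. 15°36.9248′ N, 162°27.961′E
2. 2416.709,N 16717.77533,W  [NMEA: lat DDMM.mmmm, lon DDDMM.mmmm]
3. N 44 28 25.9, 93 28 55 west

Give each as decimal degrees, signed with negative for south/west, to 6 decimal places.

1. 15.615413, 162.466017
2. 24.278483, -167.296256
3. 44.473861, -93.481944

Point 1:
  φ: 36.9248′ = 0.615413°; total 15.6154133
  N → positive
  Longitude: 162 + 27.961/60 = 162.4660167
  E ⇒ keep positive
Point 2:
  Latitude: degrees = first 2 digits = 24, minutes = 16.709; 24 + 16.709/60 = 24.2784833
  N ⇒ keep positive
  Longitude: degrees = first 3 digits = 167, minutes = 17.77533; 167 + 17.77533/60 = 167.2962555
  hemisphere W, so the sign is −
Point 3:
  φ: 28′ + 25.9″ = 28.43167′; 44 + 28.43167/60 = 44.4738611
  N ⇒ keep positive
  Lon: 28′ + 55″ = 28.91667′; 93 + 28.91667/60 = 93.4819444
  W → negative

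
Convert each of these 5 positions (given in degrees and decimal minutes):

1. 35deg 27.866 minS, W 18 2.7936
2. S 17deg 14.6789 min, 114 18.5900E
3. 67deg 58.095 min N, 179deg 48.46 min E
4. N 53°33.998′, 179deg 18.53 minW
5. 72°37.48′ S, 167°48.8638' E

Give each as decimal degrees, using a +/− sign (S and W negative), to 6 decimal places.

1. -35.464433, -18.046560
2. -17.244648, 114.309833
3. 67.968250, 179.807667
4. 53.566633, -179.308833
5. -72.624667, 167.814397

Point 1:
  Lat: 35 + 27.866/60 = 35.4644333
  S ⇒ negate
  Lon: 18 + 2.7936/60 = 18.0465600
  hemisphere W, so the sign is −
Point 2:
  φ: 17 + 14.6789/60 = 17.2446483
  S ⇒ negate
  Lon: 114 + 18.59/60 = 114.3098333
  E → positive
Point 3:
  Latitude: 58.095′ = 0.968250°; total 67.9682500
  N ⇒ keep positive
  Longitude: 48.46′ = 0.807667°; total 179.8076667
  E → positive
Point 4:
  Lat: 33.998′ = 0.566633°; total 53.5666333
  N → positive
  Lon: 179 + 18.53/60 = 179.3088333
  hemisphere W, so the sign is −
Point 5:
  Lat: 72 + 37.48/60 = 72.6246667
  S ⇒ negate
  Longitude: 167 + 48.8638/60 = 167.8143967
  E → positive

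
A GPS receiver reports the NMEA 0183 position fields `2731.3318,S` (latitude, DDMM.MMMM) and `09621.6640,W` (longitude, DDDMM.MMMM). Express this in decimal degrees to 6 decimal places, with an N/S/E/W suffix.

φ: degrees = first 2 digits = 27, minutes = 31.3318; 27 + 31.3318/60 = 27.5221967
λ: degrees = first 3 digits = 96, minutes = 21.664; 96 + 21.664/60 = 96.3610667

27.522197° S, 96.361067° W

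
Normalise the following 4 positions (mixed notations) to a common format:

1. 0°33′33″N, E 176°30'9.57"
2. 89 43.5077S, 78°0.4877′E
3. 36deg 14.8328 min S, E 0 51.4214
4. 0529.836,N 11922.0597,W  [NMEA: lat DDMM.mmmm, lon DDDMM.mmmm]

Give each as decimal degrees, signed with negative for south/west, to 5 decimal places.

1. 0.55917, 176.50266
2. -89.72513, 78.00813
3. -36.24721, 0.85702
4. 5.49727, -119.36766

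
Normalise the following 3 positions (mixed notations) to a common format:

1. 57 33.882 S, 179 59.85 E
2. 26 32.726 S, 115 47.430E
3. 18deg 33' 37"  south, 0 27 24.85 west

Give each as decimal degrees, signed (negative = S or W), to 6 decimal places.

Point 1:
  Latitude: 57 + 33.882/60 = 57.5647000
  S ⇒ negate
  Lon: 179 + 59.85/60 = 179.9975000
  E ⇒ keep positive
Point 2:
  Lat: 32.726′ = 0.545433°; total 26.5454333
  hemisphere S, so the sign is −
  λ: 115 + 47.43/60 = 115.7905000
  E → positive
Point 3:
  Lat: 18 + 33/60 + 37/3600 = 18.5602778
  hemisphere S, so the sign is −
  Longitude: 0° + 27/60 + 24.85/3600 = 0 + 0.450000 + 0.006903 = 0.4569028
  W → negative

1. -57.564700, 179.997500
2. -26.545433, 115.790500
3. -18.560278, -0.456903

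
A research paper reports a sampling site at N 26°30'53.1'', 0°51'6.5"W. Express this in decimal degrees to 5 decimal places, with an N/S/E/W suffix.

φ: 26° + 30/60 + 53.1/3600 = 26 + 0.500000 + 0.014750 = 26.514750
λ: 51′ + 6.5″ = 51.10833′; 0 + 51.10833/60 = 0.851806

26.51475° N, 0.85181° W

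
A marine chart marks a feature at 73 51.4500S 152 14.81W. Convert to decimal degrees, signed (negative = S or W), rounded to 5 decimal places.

-73.85750, -152.24683

Latitude: 51.45′ = 0.857500°; total 73.857500
S ⇒ negate
Lon: 14.81′ = 0.246833°; total 152.246833
W → negative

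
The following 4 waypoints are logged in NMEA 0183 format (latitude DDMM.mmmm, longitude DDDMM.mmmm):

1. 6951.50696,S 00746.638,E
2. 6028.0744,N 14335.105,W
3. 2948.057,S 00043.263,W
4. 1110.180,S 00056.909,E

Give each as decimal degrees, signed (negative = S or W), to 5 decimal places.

Point 1:
  φ: split at 2 digits → 69° and 51.50696′; 69 + 51.50696/60 = 69.858449
  hemisphere S, so the sign is −
  λ: split at 3 digits → 007° and 46.638′; 7 + 46.638/60 = 7.777300
  E → positive
Point 2:
  Lat: split at 2 digits → 60° and 28.0744′; 60 + 28.0744/60 = 60.467907
  N ⇒ keep positive
  Lon: split at 3 digits → 143° and 35.105′; 143 + 35.105/60 = 143.585083
  W ⇒ negate
Point 3:
  φ: split at 2 digits → 29° and 48.057′; 29 + 48.057/60 = 29.800950
  hemisphere S, so the sign is −
  λ: degrees = first 3 digits = 0, minutes = 43.263; 0 + 43.263/60 = 0.721050
  W ⇒ negate
Point 4:
  Latitude: split at 2 digits → 11° and 10.18′; 11 + 10.18/60 = 11.169667
  S ⇒ negate
  λ: split at 3 digits → 000° and 56.909′; 0 + 56.909/60 = 0.948483
  E → positive

1. -69.85845, 7.77730
2. 60.46791, -143.58508
3. -29.80095, -0.72105
4. -11.16967, 0.94848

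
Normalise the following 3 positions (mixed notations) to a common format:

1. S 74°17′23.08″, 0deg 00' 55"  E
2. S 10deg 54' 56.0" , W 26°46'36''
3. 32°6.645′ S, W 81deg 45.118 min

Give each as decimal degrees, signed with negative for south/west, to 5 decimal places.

1. -74.28974, 0.01528
2. -10.91556, -26.77667
3. -32.11075, -81.75197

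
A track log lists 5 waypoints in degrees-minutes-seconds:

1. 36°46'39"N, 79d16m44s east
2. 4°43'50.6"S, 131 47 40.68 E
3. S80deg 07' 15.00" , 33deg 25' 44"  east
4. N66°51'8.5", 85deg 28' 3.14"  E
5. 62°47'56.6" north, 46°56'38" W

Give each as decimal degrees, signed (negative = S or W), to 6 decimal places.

Point 1:
  Latitude: 36° + 46/60 + 39/3600 = 36 + 0.766667 + 0.010833 = 36.7775000
  N → positive
  Longitude: 79 + 16/60 + 44/3600 = 79.2788889
  E ⇒ keep positive
Point 2:
  Lat: 43′ + 50.6″ = 43.84333′; 4 + 43.84333/60 = 4.7307222
  hemisphere S, so the sign is −
  Lon: 47′ + 40.68″ = 47.67800′; 131 + 47.67800/60 = 131.7946333
  E ⇒ keep positive
Point 3:
  Latitude: 7′ + 15″ = 7.25000′; 80 + 7.25000/60 = 80.1208333
  S ⇒ negate
  Longitude: 25′ + 44″ = 25.73333′; 33 + 25.73333/60 = 33.4288889
  E → positive
Point 4:
  φ: 66 + 51/60 + 8.5/3600 = 66.8523611
  N → positive
  Lon: 85° + 28/60 + 3.14/3600 = 85 + 0.466667 + 0.000872 = 85.4675389
  E ⇒ keep positive
Point 5:
  Lat: 47′ + 56.6″ = 47.94333′; 62 + 47.94333/60 = 62.7990556
  N → positive
  Lon: 46 + 56/60 + 38/3600 = 46.9438889
  W → negative

1. 36.777500, 79.278889
2. -4.730722, 131.794633
3. -80.120833, 33.428889
4. 66.852361, 85.467539
5. 62.799056, -46.943889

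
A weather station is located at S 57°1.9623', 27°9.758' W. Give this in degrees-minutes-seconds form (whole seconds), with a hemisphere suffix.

Latitude: fractional minutes 0.96230 × 60 = 57.74″
Longitude: 9.75800′ → 9′ and 0.75800 × 60 = 45.48″

57°01′58″ S, 27°09′45″ W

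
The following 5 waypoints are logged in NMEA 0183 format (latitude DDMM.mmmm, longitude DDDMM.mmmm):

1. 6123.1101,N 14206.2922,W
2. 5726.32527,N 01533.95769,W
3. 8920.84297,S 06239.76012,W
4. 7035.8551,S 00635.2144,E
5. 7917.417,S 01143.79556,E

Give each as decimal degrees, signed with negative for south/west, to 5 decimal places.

1. 61.38517, -142.10487
2. 57.43875, -15.56596
3. -89.34738, -62.66267
4. -70.59759, 6.58691
5. -79.29028, 11.72993

Point 1:
  φ: degrees = first 2 digits = 61, minutes = 23.1101; 61 + 23.1101/60 = 61.385168
  N ⇒ keep positive
  λ: split at 3 digits → 142° and 6.2922′; 142 + 6.2922/60 = 142.104870
  W ⇒ negate
Point 2:
  Latitude: degrees = first 2 digits = 57, minutes = 26.32527; 57 + 26.32527/60 = 57.438755
  N → positive
  Longitude: degrees = first 3 digits = 15, minutes = 33.95769; 15 + 33.95769/60 = 15.565962
  W → negative
Point 3:
  Latitude: degrees = first 2 digits = 89, minutes = 20.84297; 89 + 20.84297/60 = 89.347383
  S → negative
  Longitude: split at 3 digits → 062° and 39.76012′; 62 + 39.76012/60 = 62.662669
  hemisphere W, so the sign is −
Point 4:
  φ: split at 2 digits → 70° and 35.8551′; 70 + 35.8551/60 = 70.597585
  S → negative
  Lon: degrees = first 3 digits = 6, minutes = 35.2144; 6 + 35.2144/60 = 6.586907
  E → positive
Point 5:
  φ: degrees = first 2 digits = 79, minutes = 17.417; 79 + 17.417/60 = 79.290283
  S ⇒ negate
  Lon: degrees = first 3 digits = 11, minutes = 43.79556; 11 + 43.79556/60 = 11.729926
  E ⇒ keep positive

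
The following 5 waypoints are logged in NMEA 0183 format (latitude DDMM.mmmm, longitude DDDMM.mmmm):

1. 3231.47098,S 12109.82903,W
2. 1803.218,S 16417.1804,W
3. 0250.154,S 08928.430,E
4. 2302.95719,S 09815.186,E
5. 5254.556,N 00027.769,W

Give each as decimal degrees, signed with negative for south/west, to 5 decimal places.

1. -32.52452, -121.16382
2. -18.05363, -164.28634
3. -2.83590, 89.47383
4. -23.04929, 98.25310
5. 52.90927, -0.46282

Point 1:
  Lat: split at 2 digits → 32° and 31.47098′; 32 + 31.47098/60 = 32.524516
  S → negative
  Longitude: degrees = first 3 digits = 121, minutes = 9.82903; 121 + 9.82903/60 = 121.163817
  W ⇒ negate
Point 2:
  φ: split at 2 digits → 18° and 3.218′; 18 + 3.218/60 = 18.053633
  S → negative
  Longitude: split at 3 digits → 164° and 17.1804′; 164 + 17.1804/60 = 164.286340
  W → negative
Point 3:
  Lat: split at 2 digits → 02° and 50.154′; 2 + 50.154/60 = 2.835900
  S ⇒ negate
  Lon: split at 3 digits → 089° and 28.43′; 89 + 28.43/60 = 89.473833
  E ⇒ keep positive
Point 4:
  φ: split at 2 digits → 23° and 2.95719′; 23 + 2.95719/60 = 23.049287
  S ⇒ negate
  Lon: degrees = first 3 digits = 98, minutes = 15.186; 98 + 15.186/60 = 98.253100
  E ⇒ keep positive
Point 5:
  φ: degrees = first 2 digits = 52, minutes = 54.556; 52 + 54.556/60 = 52.909267
  N → positive
  Lon: degrees = first 3 digits = 0, minutes = 27.769; 0 + 27.769/60 = 0.462817
  W → negative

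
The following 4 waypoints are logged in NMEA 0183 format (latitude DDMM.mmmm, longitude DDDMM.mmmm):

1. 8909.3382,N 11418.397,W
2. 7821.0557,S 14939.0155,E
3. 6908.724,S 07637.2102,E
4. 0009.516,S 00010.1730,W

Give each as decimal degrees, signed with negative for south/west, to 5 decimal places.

1. 89.15564, -114.30662
2. -78.35093, 149.65026
3. -69.14540, 76.62017
4. -0.15860, -0.16955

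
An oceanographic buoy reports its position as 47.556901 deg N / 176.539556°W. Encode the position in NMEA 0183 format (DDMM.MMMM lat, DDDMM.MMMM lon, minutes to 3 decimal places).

φ: fractional part 0.556901 → 33.41406 minutes
Lon: minutes = (176.539556 − 176) × 60 = 32.37336

4733.414,N / 17632.373,W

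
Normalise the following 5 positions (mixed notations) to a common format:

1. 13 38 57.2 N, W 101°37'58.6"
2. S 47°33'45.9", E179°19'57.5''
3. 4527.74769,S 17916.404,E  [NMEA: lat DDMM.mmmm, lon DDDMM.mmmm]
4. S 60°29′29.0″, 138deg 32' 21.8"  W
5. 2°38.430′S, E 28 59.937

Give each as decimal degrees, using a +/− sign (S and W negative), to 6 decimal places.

Point 1:
  Lat: 13° + 38/60 + 57.2/3600 = 13 + 0.633333 + 0.015889 = 13.6492222
  N → positive
  Lon: 37′ + 58.6″ = 37.97667′; 101 + 37.97667/60 = 101.6329444
  W ⇒ negate
Point 2:
  Lat: 33′ + 45.9″ = 33.76500′; 47 + 33.76500/60 = 47.5627500
  S → negative
  Longitude: 179 + 19/60 + 57.5/3600 = 179.3326389
  E → positive
Point 3:
  φ: degrees = first 2 digits = 45, minutes = 27.74769; 45 + 27.74769/60 = 45.4624615
  hemisphere S, so the sign is −
  Lon: degrees = first 3 digits = 179, minutes = 16.404; 179 + 16.404/60 = 179.2734000
  E → positive
Point 4:
  Lat: 60 + 29/60 + 29/3600 = 60.4913889
  S ⇒ negate
  Longitude: 138 + 32/60 + 21.8/3600 = 138.5393889
  hemisphere W, so the sign is −
Point 5:
  Latitude: 38.43′ = 0.640500°; total 2.6405000
  hemisphere S, so the sign is −
  λ: 59.937′ = 0.998950°; total 28.9989500
  E ⇒ keep positive

1. 13.649222, -101.632944
2. -47.562750, 179.332639
3. -45.462462, 179.273400
4. -60.491389, -138.539389
5. -2.640500, 28.998950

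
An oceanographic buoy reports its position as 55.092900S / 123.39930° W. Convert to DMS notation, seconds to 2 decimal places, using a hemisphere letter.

55°05′34.44″ S, 123°23′57.48″ W

Latitude: 0.092900 × 60 = 5.57400′ → 5′, remainder × 60 = 34.4400″
Lon: 0.399300 × 60 = 23.95800′ → 23′, remainder × 60 = 57.4800″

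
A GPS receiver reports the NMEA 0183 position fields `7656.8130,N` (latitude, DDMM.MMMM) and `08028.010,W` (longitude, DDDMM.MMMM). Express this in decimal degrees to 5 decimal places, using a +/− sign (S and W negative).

76.94688, -80.46683

Latitude: split at 2 digits → 76° and 56.813′; 76 + 56.813/60 = 76.946883
N → positive
Longitude: degrees = first 3 digits = 80, minutes = 28.01; 80 + 28.01/60 = 80.466833
W ⇒ negate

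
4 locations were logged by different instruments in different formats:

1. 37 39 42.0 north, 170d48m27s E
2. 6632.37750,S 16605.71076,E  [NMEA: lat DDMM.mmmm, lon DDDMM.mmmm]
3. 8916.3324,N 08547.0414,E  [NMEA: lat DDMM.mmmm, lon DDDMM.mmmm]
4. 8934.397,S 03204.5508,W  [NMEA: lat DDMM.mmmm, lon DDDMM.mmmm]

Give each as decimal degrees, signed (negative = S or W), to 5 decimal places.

Point 1:
  Latitude: 39′ + 42″ = 39.70000′; 37 + 39.70000/60 = 37.661667
  N → positive
  Longitude: 48′ + 27″ = 48.45000′; 170 + 48.45000/60 = 170.807500
  E → positive
Point 2:
  Lat: degrees = first 2 digits = 66, minutes = 32.3775; 66 + 32.3775/60 = 66.539625
  hemisphere S, so the sign is −
  Lon: degrees = first 3 digits = 166, minutes = 5.71076; 166 + 5.71076/60 = 166.095179
  E → positive
Point 3:
  φ: split at 2 digits → 89° and 16.3324′; 89 + 16.3324/60 = 89.272207
  N → positive
  Longitude: degrees = first 3 digits = 85, minutes = 47.0414; 85 + 47.0414/60 = 85.784023
  E ⇒ keep positive
Point 4:
  Lat: degrees = first 2 digits = 89, minutes = 34.397; 89 + 34.397/60 = 89.573283
  S → negative
  λ: split at 3 digits → 032° and 4.5508′; 32 + 4.5508/60 = 32.075847
  W → negative

1. 37.66167, 170.80750
2. -66.53963, 166.09518
3. 89.27221, 85.78402
4. -89.57328, -32.07585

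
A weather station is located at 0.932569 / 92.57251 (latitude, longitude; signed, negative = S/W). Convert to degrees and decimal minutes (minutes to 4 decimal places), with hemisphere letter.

φ: fractional part 0.932569 → 55.954140 minutes
Longitude: 92° + 0.572510 × 60 = 92° 34.350600′

0° 55.9541′ N, 92° 34.3506′ E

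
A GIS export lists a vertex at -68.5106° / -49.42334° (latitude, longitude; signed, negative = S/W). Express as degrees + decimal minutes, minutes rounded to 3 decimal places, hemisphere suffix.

68° 30.636′ S, 49° 25.400′ W

Latitude is negative → S; |value| = 68.510600
Lat: minutes = (68.510600 − 68) × 60 = 30.63600
Longitude is negative → W; |value| = 49.423340
λ: 49° + 0.423340 × 60 = 49° 25.40040′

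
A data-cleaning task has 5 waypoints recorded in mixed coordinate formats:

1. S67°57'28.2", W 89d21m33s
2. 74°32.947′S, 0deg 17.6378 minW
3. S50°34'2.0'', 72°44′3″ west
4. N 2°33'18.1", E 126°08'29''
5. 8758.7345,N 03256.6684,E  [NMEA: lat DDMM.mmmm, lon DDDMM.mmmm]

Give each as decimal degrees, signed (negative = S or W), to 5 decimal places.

1. -67.95783, -89.35917
2. -74.54912, -0.29396
3. -50.56722, -72.73417
4. 2.55503, 126.14139
5. 87.97891, 32.94447

Point 1:
  Lat: 67 + 57/60 + 28.2/3600 = 67.957833
  hemisphere S, so the sign is −
  Lon: 89° + 21/60 + 33/3600 = 89 + 0.350000 + 0.009167 = 89.359167
  hemisphere W, so the sign is −
Point 2:
  Lat: 32.947′ = 0.549117°; total 74.549117
  S ⇒ negate
  Lon: 17.6378′ = 0.293963°; total 0.293963
  W → negative
Point 3:
  φ: 34′ + 2″ = 34.03333′; 50 + 34.03333/60 = 50.567222
  S → negative
  λ: 44′ + 3″ = 44.05000′; 72 + 44.05000/60 = 72.734167
  hemisphere W, so the sign is −
Point 4:
  Lat: 2 + 33/60 + 18.1/3600 = 2.555028
  N → positive
  Longitude: 126° + 8/60 + 29/3600 = 126 + 0.133333 + 0.008056 = 126.141389
  E ⇒ keep positive
Point 5:
  φ: split at 2 digits → 87° and 58.7345′; 87 + 58.7345/60 = 87.978908
  N ⇒ keep positive
  λ: split at 3 digits → 032° and 56.6684′; 32 + 56.6684/60 = 32.944473
  E → positive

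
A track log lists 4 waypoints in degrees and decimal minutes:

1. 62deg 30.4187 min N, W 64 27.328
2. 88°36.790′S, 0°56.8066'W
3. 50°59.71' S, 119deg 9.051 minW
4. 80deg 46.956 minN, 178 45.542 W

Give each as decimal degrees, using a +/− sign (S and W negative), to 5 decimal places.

1. 62.50698, -64.45547
2. -88.61317, -0.94678
3. -50.99517, -119.15085
4. 80.78260, -178.75903

Point 1:
  Lat: 62 + 30.4187/60 = 62.506978
  N ⇒ keep positive
  Longitude: 27.328′ = 0.455467°; total 64.455467
  W ⇒ negate
Point 2:
  Lat: 88 + 36.79/60 = 88.613167
  hemisphere S, so the sign is −
  λ: 56.8066′ = 0.946777°; total 0.946777
  W → negative
Point 3:
  φ: 50 + 59.71/60 = 50.995167
  S ⇒ negate
  Lon: 119 + 9.051/60 = 119.150850
  hemisphere W, so the sign is −
Point 4:
  Latitude: 80 + 46.956/60 = 80.782600
  N ⇒ keep positive
  Lon: 45.542′ = 0.759033°; total 178.759033
  W → negative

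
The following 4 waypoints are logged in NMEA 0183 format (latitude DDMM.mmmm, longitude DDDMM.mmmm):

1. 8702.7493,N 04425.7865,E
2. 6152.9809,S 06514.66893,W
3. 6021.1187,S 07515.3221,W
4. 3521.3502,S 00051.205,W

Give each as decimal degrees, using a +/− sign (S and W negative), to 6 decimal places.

Point 1:
  φ: degrees = first 2 digits = 87, minutes = 2.7493; 87 + 2.7493/60 = 87.0458217
  N → positive
  Lon: degrees = first 3 digits = 44, minutes = 25.7865; 44 + 25.7865/60 = 44.4297750
  E ⇒ keep positive
Point 2:
  Latitude: degrees = first 2 digits = 61, minutes = 52.9809; 61 + 52.9809/60 = 61.8830150
  hemisphere S, so the sign is −
  Lon: degrees = first 3 digits = 65, minutes = 14.66893; 65 + 14.66893/60 = 65.2444822
  W ⇒ negate
Point 3:
  φ: degrees = first 2 digits = 60, minutes = 21.1187; 60 + 21.1187/60 = 60.3519783
  S ⇒ negate
  Longitude: degrees = first 3 digits = 75, minutes = 15.3221; 75 + 15.3221/60 = 75.2553683
  hemisphere W, so the sign is −
Point 4:
  φ: split at 2 digits → 35° and 21.3502′; 35 + 21.3502/60 = 35.3558367
  S ⇒ negate
  Lon: split at 3 digits → 000° and 51.205′; 0 + 51.205/60 = 0.8534167
  W → negative

1. 87.045822, 44.429775
2. -61.883015, -65.244482
3. -60.351978, -75.255368
4. -35.355837, -0.853417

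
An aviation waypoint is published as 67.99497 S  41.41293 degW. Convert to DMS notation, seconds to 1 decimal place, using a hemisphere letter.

φ: 0.994970° → 59.69820′; 0.69820 × 60 = 41.892″
Longitude: whole degrees 41; 24.77580′ → 24′ and 46.548″

67°59′41.9″ S, 41°24′46.5″ W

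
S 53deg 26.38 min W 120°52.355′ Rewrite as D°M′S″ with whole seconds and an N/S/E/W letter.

53°26′23″ S, 120°52′21″ W

Latitude: fractional minutes 0.38000 × 60 = 22.80″
λ: 52.35500′ → 52′ and 0.35500 × 60 = 21.30″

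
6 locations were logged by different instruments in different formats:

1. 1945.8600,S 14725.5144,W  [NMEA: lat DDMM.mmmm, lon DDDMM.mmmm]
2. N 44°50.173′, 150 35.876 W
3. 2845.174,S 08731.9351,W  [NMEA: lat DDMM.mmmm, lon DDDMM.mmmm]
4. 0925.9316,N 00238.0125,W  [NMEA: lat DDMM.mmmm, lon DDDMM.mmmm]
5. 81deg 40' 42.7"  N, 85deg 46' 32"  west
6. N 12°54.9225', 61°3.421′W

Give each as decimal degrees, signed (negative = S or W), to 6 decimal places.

1. -19.764333, -147.425240
2. 44.836217, -150.597933
3. -28.752900, -87.532252
4. 9.432193, -2.633542
5. 81.678528, -85.775556
6. 12.915375, -61.057017

Point 1:
  Lat: split at 2 digits → 19° and 45.86′; 19 + 45.86/60 = 19.7643333
  hemisphere S, so the sign is −
  λ: split at 3 digits → 147° and 25.5144′; 147 + 25.5144/60 = 147.4252400
  hemisphere W, so the sign is −
Point 2:
  φ: 44 + 50.173/60 = 44.8362167
  N ⇒ keep positive
  Longitude: 35.876′ = 0.597933°; total 150.5979333
  hemisphere W, so the sign is −
Point 3:
  Latitude: degrees = first 2 digits = 28, minutes = 45.174; 28 + 45.174/60 = 28.7529000
  S → negative
  Longitude: degrees = first 3 digits = 87, minutes = 31.9351; 87 + 31.9351/60 = 87.5322517
  W ⇒ negate
Point 4:
  Lat: degrees = first 2 digits = 9, minutes = 25.9316; 9 + 25.9316/60 = 9.4321933
  N ⇒ keep positive
  λ: split at 3 digits → 002° and 38.0125′; 2 + 38.0125/60 = 2.6335417
  hemisphere W, so the sign is −
Point 5:
  φ: 81 + 40/60 + 42.7/3600 = 81.6785278
  N ⇒ keep positive
  Lon: 85 + 46/60 + 32/3600 = 85.7755556
  W → negative
Point 6:
  φ: 12 + 54.9225/60 = 12.9153750
  N → positive
  λ: 3.421′ = 0.057017°; total 61.0570167
  hemisphere W, so the sign is −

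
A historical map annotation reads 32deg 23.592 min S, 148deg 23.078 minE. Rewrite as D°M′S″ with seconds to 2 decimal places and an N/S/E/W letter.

Latitude: 23.59200′ → 23′ and 0.59200 × 60 = 35.5200″
Lon: 23.07800′ → 23′ and 0.07800 × 60 = 4.6800″

32°23′35.52″ S, 148°23′4.68″ E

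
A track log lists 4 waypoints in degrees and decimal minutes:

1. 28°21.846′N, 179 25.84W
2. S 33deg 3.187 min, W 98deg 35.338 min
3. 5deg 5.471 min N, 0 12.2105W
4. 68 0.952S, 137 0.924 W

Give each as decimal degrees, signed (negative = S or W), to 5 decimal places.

Point 1:
  Latitude: 28 + 21.846/60 = 28.364100
  N → positive
  Longitude: 179 + 25.84/60 = 179.430667
  hemisphere W, so the sign is −
Point 2:
  Latitude: 3.187′ = 0.053117°; total 33.053117
  S → negative
  Longitude: 98 + 35.338/60 = 98.588967
  W ⇒ negate
Point 3:
  φ: 5.471′ = 0.091183°; total 5.091183
  N ⇒ keep positive
  λ: 0 + 12.2105/60 = 0.203508
  W → negative
Point 4:
  Lat: 0.952′ = 0.015867°; total 68.015867
  S → negative
  Lon: 137 + 0.924/60 = 137.015400
  W ⇒ negate

1. 28.36410, -179.43067
2. -33.05312, -98.58897
3. 5.09118, -0.20351
4. -68.01587, -137.01540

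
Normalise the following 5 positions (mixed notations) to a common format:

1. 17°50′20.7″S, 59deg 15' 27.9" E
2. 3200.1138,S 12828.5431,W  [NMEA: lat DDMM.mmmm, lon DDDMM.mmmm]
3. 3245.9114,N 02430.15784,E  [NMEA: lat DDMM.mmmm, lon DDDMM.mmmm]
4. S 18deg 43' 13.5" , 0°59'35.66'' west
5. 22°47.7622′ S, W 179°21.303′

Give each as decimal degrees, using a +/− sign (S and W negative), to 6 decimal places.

1. -17.839083, 59.257750
2. -32.001897, -128.475718
3. 32.765190, 24.502631
4. -18.720417, -0.993239
5. -22.796037, -179.355050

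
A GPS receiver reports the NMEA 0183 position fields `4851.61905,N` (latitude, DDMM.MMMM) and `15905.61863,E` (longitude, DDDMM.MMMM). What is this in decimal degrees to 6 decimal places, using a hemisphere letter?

48.860318° N, 159.093644° E

φ: split at 2 digits → 48° and 51.61905′; 48 + 51.61905/60 = 48.8603175
λ: split at 3 digits → 159° and 5.61863′; 159 + 5.61863/60 = 159.0936438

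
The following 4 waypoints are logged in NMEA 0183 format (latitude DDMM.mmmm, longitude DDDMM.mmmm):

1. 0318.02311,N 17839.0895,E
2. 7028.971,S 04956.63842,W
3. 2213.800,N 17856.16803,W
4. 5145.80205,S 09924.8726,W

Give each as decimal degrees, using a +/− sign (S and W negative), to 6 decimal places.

1. 3.300385, 178.651492
2. -70.482850, -49.943974
3. 22.230000, -178.936134
4. -51.763368, -99.414543

Point 1:
  Latitude: degrees = first 2 digits = 3, minutes = 18.02311; 3 + 18.02311/60 = 3.3003852
  N → positive
  Lon: split at 3 digits → 178° and 39.0895′; 178 + 39.0895/60 = 178.6514917
  E → positive
Point 2:
  φ: split at 2 digits → 70° and 28.971′; 70 + 28.971/60 = 70.4828500
  S → negative
  Lon: split at 3 digits → 049° and 56.63842′; 49 + 56.63842/60 = 49.9439737
  W ⇒ negate
Point 3:
  Latitude: split at 2 digits → 22° and 13.8′; 22 + 13.8/60 = 22.2300000
  N ⇒ keep positive
  Longitude: split at 3 digits → 178° and 56.16803′; 178 + 56.16803/60 = 178.9361338
  hemisphere W, so the sign is −
Point 4:
  φ: split at 2 digits → 51° and 45.80205′; 51 + 45.80205/60 = 51.7633675
  S ⇒ negate
  Lon: degrees = first 3 digits = 99, minutes = 24.8726; 99 + 24.8726/60 = 99.4145433
  W → negative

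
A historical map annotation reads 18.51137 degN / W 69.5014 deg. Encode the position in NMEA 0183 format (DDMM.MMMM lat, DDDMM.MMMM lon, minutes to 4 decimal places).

φ: fractional part 0.511370 → 30.682200 minutes
Lon: fractional part 0.501400 → 30.084000 minutes

1830.6822,N / 06930.0840,W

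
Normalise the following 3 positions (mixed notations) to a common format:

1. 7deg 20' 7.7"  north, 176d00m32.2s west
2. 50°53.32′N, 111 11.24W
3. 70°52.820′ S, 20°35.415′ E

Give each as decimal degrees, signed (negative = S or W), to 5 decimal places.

Point 1:
  φ: 20′ + 7.7″ = 20.12833′; 7 + 20.12833/60 = 7.335472
  N ⇒ keep positive
  λ: 0′ + 32.2″ = 0.53667′; 176 + 0.53667/60 = 176.008944
  W → negative
Point 2:
  φ: 50 + 53.32/60 = 50.888667
  N ⇒ keep positive
  Longitude: 11.24′ = 0.187333°; total 111.187333
  W ⇒ negate
Point 3:
  φ: 70 + 52.82/60 = 70.880333
  S → negative
  Longitude: 35.415′ = 0.590250°; total 20.590250
  E → positive

1. 7.33547, -176.00894
2. 50.88867, -111.18733
3. -70.88033, 20.59025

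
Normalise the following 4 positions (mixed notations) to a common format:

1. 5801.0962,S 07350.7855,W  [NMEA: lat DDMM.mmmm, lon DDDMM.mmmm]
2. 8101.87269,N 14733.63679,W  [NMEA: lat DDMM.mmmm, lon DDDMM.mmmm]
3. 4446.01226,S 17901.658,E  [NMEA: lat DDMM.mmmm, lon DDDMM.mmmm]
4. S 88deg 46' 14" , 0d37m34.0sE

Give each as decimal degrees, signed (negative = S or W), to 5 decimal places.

1. -58.01827, -73.84643
2. 81.03121, -147.56061
3. -44.76687, 179.02763
4. -88.77056, 0.62611

Point 1:
  Latitude: degrees = first 2 digits = 58, minutes = 1.0962; 58 + 1.0962/60 = 58.018270
  hemisphere S, so the sign is −
  Longitude: degrees = first 3 digits = 73, minutes = 50.7855; 73 + 50.7855/60 = 73.846425
  hemisphere W, so the sign is −
Point 2:
  Latitude: split at 2 digits → 81° and 1.87269′; 81 + 1.87269/60 = 81.031212
  N → positive
  λ: degrees = first 3 digits = 147, minutes = 33.63679; 147 + 33.63679/60 = 147.560613
  W → negative
Point 3:
  Latitude: split at 2 digits → 44° and 46.01226′; 44 + 46.01226/60 = 44.766871
  S → negative
  λ: split at 3 digits → 179° and 1.658′; 179 + 1.658/60 = 179.027633
  E ⇒ keep positive
Point 4:
  φ: 88 + 46/60 + 14/3600 = 88.770556
  S ⇒ negate
  λ: 37′ + 34″ = 37.56667′; 0 + 37.56667/60 = 0.626111
  E ⇒ keep positive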